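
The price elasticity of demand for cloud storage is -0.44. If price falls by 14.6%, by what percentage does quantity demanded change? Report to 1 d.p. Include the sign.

6.4%

%ΔQ ≈ ε × %ΔP = (-0.44)(-14.6%) = 6.42%.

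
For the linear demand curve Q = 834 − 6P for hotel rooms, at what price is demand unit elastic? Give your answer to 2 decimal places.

For linear demand Q = a − bP, ε = −bP/(a − bP). |ε| = 1 when bP = a − bP, i.e. P = a/(2b).
P = 834/(2·6) = 834/12 = 69.5000.

69.50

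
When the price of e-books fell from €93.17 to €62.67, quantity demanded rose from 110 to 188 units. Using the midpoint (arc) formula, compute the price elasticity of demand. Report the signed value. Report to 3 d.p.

ΔQ = 188 − 110 = 78; ΔP = 62.67 − 93.17 = -30.5.
Midpoints: P̄ = 77.92, Q̄ = 149.0.
ε = (ΔQ/ΔP)(P̄/Q̄) = (78/-30.5)(77.92/149.0).

-1.337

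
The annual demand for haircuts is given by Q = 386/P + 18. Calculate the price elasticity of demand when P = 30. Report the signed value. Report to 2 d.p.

-0.42

At P = 30, Q = 30.867.
dQ/dP = −386/P² = -0.429.
ε = (dQ/dP)(P/Q) = (-0.429)(30/30.867).
|ε| < 1, so demand is inelastic at this price.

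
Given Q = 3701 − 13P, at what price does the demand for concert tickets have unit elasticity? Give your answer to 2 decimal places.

142.35

For linear demand Q = a − bP, ε = −bP/(a − bP). |ε| = 1 when bP = a − bP, i.e. P = a/(2b).
P = 3701/(2·13) = 3701/26 = 142.3462.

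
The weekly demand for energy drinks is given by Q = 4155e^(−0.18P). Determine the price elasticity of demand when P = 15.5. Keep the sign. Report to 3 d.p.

At P = 15.5, Q = 255.205.
dQ/dP = −0.18·4155e^(−0.18P) = −0.18Q = -45.937.
ε = (dQ/dP)(P/Q) = (-45.937)(15.5/255.205).
|ε| > 1, so demand is elastic at this price.

-2.790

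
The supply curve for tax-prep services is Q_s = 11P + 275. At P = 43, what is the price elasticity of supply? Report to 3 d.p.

At P = 43, Q_s = 748.
dQ_s/dP = 11.
ε_s = (dQ_s/dP)(P/Q_s) = (11)(43/748).

0.632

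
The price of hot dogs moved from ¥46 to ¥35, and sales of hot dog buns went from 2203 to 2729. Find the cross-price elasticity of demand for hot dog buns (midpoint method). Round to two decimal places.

-0.79

ΔQ_x = 2729 − 2203 = 526; ΔP_y = 35 − 46 = -11.
Midpoints: P̄_y = 40.50, Q̄_x = 2466.0.
ε_xy = (ΔQ_x/ΔP_y)(P̄_y/Q̄_x) = (526/-11)(40.50/2466.0).
ε_xy < 0, so the goods are complements.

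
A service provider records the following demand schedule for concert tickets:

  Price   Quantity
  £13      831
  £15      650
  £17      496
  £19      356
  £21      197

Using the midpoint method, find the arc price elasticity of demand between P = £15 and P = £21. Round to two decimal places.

At P = 15, Q = 650; at P = 21, Q = 197.
ΔQ = -453, ΔP = 6. Midpoints: P̄ = 18.00, Q̄ = 423.5.
ε = (ΔQ/ΔP)(P̄/Q̄) = (-453/6)(18.00/423.5).

-3.21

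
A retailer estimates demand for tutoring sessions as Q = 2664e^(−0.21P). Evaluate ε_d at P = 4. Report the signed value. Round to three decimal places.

-0.840

At P = 4, Q = 1150.077.
dQ/dP = −0.21·2664e^(−0.21P) = −0.21Q = -241.516.
ε = (dQ/dP)(P/Q) = (-241.516)(4/1150.077).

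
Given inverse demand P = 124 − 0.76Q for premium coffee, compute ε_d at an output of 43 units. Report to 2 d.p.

At Q = 43, P = 124 − 0.76(43) = 91.32.
dP/dQ = −0.76, so dQ/dP = 1/(−0.76) = -1.316.
ε = (dQ/dP)(P/Q) = (-1.316)(91.32/43).

-2.79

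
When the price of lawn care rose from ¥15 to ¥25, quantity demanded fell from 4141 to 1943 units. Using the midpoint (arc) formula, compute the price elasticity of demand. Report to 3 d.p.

ΔQ = 1943 − 4141 = -2198; ΔP = 25 − 15 = 10.
Midpoints: P̄ = 20.00, Q̄ = 3042.0.
ε = (ΔQ/ΔP)(P̄/Q̄) = (-2198/10)(20.00/3042.0).

-1.445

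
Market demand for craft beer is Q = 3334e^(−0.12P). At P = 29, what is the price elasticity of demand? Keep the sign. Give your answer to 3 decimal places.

-3.480

At P = 29, Q = 102.712.
dQ/dP = −0.12·3334e^(−0.12P) = −0.12Q = -12.325.
ε = (dQ/dP)(P/Q) = (-12.325)(29/102.712).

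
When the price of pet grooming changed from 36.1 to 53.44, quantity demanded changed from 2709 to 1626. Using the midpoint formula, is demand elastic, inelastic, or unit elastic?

Arc ε ≈ -1.290.
|ε| = 1.29 > 1.

elastic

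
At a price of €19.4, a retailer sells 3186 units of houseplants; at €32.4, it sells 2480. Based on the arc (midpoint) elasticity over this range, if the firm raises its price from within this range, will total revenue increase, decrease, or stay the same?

increase

Arc ε = (-706/13)(25.90/2833.0) ≈ -0.496.
|ε| = 0.50 < 1, so demand is inelastic. A price rise therefore raises total revenue.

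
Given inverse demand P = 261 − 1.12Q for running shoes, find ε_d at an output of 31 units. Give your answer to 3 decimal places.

-6.517

At Q = 31, P = 261 − 1.12(31) = 226.28.
dP/dQ = −1.12, so dQ/dP = 1/(−1.12) = -0.893.
ε = (dQ/dP)(P/Q) = (-0.893)(226.28/31).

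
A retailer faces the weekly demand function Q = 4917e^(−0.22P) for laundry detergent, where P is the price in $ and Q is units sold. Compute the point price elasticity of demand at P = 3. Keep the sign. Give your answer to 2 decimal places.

At P = 3, Q = 2541.358.
dQ/dP = −0.22·4917e^(−0.22P) = −0.22Q = -559.099.
ε = (dQ/dP)(P/Q) = (-559.099)(3/2541.358).

-0.66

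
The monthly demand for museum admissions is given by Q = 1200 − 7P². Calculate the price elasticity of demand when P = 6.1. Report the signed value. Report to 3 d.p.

At P = 6.1, Q = 939.530.
dQ/dP = −14P = -85.400.
ε = (dQ/dP)(P/Q) = (-85.400)(6.1/939.530).
|ε| < 1, so demand is inelastic at this price.

-0.554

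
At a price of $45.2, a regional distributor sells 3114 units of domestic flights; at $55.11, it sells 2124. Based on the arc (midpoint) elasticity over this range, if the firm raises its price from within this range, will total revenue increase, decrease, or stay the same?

Arc ε = (-990/9.91)(50.16/2619.0) ≈ -1.913.
|ε| = 1.91 > 1, so demand is elastic. A price rise therefore reduces total revenue.

decrease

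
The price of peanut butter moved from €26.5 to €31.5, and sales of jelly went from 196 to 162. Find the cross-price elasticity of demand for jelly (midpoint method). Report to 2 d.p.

-1.10

ΔQ_x = 162 − 196 = -34; ΔP_y = 31.5 − 26.5 = 5.
Midpoints: P̄_y = 29.00, Q̄_x = 179.0.
ε_xy = (ΔQ_x/ΔP_y)(P̄_y/Q̄_x) = (-34/5)(29.00/179.0).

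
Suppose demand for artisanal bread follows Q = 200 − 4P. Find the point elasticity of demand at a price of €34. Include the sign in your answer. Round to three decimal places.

-2.125

At P = 34, Q = 64.
dQ/dP = −4.
ε = (dQ/dP)(P/Q) = (-4)(34/64).
|ε| > 1, so demand is elastic at this price.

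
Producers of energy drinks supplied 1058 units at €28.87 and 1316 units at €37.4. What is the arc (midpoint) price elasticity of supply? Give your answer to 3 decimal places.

0.844

ΔQ = 1316 − 1058 = 258; ΔP = 37.4 − 28.87 = 8.53.
Midpoints: P̄ = 33.13, Q̄ = 1187.0.
ε_s = (ΔQ/ΔP)(P̄/Q̄) = (258/8.53)(33.13/1187.0).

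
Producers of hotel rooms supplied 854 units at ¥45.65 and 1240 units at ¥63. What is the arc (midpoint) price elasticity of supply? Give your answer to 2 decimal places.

ΔQ = 1240 − 854 = 386; ΔP = 63 − 45.65 = 17.35.
Midpoints: P̄ = 54.33, Q̄ = 1047.0.
ε_s = (ΔQ/ΔP)(P̄/Q̄) = (386/17.35)(54.33/1047.0).

1.15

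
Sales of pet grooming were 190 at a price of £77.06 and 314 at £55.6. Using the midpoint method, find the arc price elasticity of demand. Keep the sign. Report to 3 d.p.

ΔQ = 314 − 190 = 124; ΔP = 55.6 − 77.06 = -21.46.
Midpoints: P̄ = 66.33, Q̄ = 252.0.
ε = (ΔQ/ΔP)(P̄/Q̄) = (124/-21.46)(66.33/252.0).

-1.521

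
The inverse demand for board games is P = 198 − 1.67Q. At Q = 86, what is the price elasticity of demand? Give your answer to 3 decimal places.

-0.379

At Q = 86, P = 198 − 1.67(86) = 54.38.
dP/dQ = −1.67, so dQ/dP = 1/(−1.67) = -0.599.
ε = (dQ/dP)(P/Q) = (-0.599)(54.38/86).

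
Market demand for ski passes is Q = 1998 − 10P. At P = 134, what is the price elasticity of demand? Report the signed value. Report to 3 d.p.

At P = 134, Q = 658.
dQ/dP = −10.
ε = (dQ/dP)(P/Q) = (-10)(134/658).

-2.036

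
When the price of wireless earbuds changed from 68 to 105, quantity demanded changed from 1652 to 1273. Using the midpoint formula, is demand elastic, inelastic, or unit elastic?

inelastic

Arc ε ≈ -0.606.
|ε| = 0.61 < 1.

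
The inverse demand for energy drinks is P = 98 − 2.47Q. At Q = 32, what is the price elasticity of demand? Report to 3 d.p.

At Q = 32, P = 98 − 2.47(32) = 18.96.
dP/dQ = −2.47, so dQ/dP = 1/(−2.47) = -0.405.
ε = (dQ/dP)(P/Q) = (-0.405)(18.96/32).

-0.240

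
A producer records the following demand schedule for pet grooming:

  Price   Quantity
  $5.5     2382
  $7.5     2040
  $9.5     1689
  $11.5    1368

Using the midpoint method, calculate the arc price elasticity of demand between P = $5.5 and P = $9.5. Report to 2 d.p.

At P = 5.5, Q = 2382; at P = 9.5, Q = 1689.
ΔQ = -693, ΔP = 4.0. Midpoints: P̄ = 7.50, Q̄ = 2035.5.
ε = (ΔQ/ΔP)(P̄/Q̄) = (-693/4.0)(7.50/2035.5).

-0.64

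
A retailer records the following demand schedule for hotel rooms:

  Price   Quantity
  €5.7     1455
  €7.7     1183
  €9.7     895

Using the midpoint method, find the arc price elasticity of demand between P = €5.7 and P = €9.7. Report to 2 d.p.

-0.92

At P = 5.7, Q = 1455; at P = 9.7, Q = 895.
ΔQ = -560, ΔP = 4.0. Midpoints: P̄ = 7.70, Q̄ = 1175.0.
ε = (ΔQ/ΔP)(P̄/Q̄) = (-560/4.0)(7.70/1175.0).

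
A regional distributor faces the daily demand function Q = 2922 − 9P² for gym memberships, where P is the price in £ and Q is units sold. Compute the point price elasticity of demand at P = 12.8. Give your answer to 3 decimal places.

-2.037

At P = 12.8, Q = 1447.440.
dQ/dP = −18P = -230.400.
ε = (dQ/dP)(P/Q) = (-230.400)(12.8/1447.440).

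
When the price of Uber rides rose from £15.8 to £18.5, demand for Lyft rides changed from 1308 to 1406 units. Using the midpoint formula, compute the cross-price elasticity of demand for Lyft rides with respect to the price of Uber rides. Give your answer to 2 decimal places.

ΔQ_x = 1406 − 1308 = 98; ΔP_y = 18.5 − 15.8 = 2.7.
Midpoints: P̄_y = 17.15, Q̄_x = 1357.0.
ε_xy = (ΔQ_x/ΔP_y)(P̄_y/Q̄_x) = (98/2.7)(17.15/1357.0).

0.46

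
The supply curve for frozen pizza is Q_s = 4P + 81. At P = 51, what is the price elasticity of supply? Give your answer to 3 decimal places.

At P = 51, Q_s = 285.
dQ_s/dP = 4.
ε_s = (dQ_s/dP)(P/Q_s) = (4)(51/285).

0.716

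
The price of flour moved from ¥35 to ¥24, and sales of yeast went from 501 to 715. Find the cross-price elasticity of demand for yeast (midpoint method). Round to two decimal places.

-0.94

ΔQ_x = 715 − 501 = 214; ΔP_y = 24 − 35 = -11.
Midpoints: P̄_y = 29.50, Q̄_x = 608.0.
ε_xy = (ΔQ_x/ΔP_y)(P̄_y/Q̄_x) = (214/-11)(29.50/608.0).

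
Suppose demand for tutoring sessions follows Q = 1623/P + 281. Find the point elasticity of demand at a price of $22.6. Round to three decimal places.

At P = 22.6, Q = 352.814.
dQ/dP = −1623/P² = -3.178.
ε = (dQ/dP)(P/Q) = (-3.178)(22.6/352.814).

-0.204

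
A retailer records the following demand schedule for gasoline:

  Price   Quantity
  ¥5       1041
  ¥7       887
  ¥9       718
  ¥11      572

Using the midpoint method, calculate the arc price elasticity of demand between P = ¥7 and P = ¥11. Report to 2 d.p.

-0.97

At P = 7, Q = 887; at P = 11, Q = 572.
ΔQ = -315, ΔP = 4. Midpoints: P̄ = 9.00, Q̄ = 729.5.
ε = (ΔQ/ΔP)(P̄/Q̄) = (-315/4)(9.00/729.5).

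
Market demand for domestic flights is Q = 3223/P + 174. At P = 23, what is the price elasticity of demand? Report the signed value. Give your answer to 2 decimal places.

-0.45

At P = 23, Q = 314.130.
dQ/dP = −3223/P² = -6.093.
ε = (dQ/dP)(P/Q) = (-6.093)(23/314.130).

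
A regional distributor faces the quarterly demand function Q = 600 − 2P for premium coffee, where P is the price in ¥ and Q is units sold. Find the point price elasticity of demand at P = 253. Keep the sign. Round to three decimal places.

-5.383

At P = 253, Q = 94.
dQ/dP = −2.
ε = (dQ/dP)(P/Q) = (-2)(253/94).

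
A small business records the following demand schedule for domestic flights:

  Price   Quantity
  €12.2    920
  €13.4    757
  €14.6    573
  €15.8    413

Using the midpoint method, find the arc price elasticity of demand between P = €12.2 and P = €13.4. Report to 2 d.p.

At P = 12.2, Q = 920; at P = 13.4, Q = 757.
ΔQ = -163, ΔP = 1.2. Midpoints: P̄ = 12.80, Q̄ = 838.5.
ε = (ΔQ/ΔP)(P̄/Q̄) = (-163/1.2)(12.80/838.5).

-2.07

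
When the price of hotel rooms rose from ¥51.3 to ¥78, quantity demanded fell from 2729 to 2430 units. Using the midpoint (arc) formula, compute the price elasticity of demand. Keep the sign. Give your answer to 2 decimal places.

ΔQ = 2430 − 2729 = -299; ΔP = 78 − 51.3 = 26.7.
Midpoints: P̄ = 64.65, Q̄ = 2579.5.
ε = (ΔQ/ΔP)(P̄/Q̄) = (-299/26.7)(64.65/2579.5).

-0.28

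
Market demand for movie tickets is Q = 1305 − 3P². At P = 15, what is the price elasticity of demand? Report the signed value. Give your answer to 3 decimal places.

-2.143

At P = 15, Q = 630.
dQ/dP = −6P = -90.
ε = (dQ/dP)(P/Q) = (-90)(15/630).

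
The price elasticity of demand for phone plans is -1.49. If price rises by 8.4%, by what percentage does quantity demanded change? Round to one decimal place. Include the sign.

%ΔQ ≈ ε × %ΔP = (-1.49)(8.4%) = -12.52%.

-12.5%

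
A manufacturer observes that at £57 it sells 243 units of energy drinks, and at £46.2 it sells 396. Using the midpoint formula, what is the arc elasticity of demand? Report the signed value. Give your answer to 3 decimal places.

ΔQ = 396 − 243 = 153; ΔP = 46.2 − 57 = -10.8.
Midpoints: P̄ = 51.60, Q̄ = 319.5.
ε = (ΔQ/ΔP)(P̄/Q̄) = (153/-10.8)(51.60/319.5).

-2.288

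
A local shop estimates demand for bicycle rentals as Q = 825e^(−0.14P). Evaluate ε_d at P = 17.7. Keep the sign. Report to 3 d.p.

-2.478

At P = 17.7, Q = 69.226.
dQ/dP = −0.14·825e^(−0.14P) = −0.14Q = -9.692.
ε = (dQ/dP)(P/Q) = (-9.692)(17.7/69.226).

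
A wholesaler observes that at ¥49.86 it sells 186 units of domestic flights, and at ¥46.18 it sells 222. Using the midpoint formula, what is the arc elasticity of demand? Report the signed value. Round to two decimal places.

-2.30

ΔQ = 222 − 186 = 36; ΔP = 46.18 − 49.86 = -3.68.
Midpoints: P̄ = 48.02, Q̄ = 204.0.
ε = (ΔQ/ΔP)(P̄/Q̄) = (36/-3.68)(48.02/204.0).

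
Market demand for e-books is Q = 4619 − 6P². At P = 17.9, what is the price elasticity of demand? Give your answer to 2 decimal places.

At P = 17.9, Q = 2696.540.
dQ/dP = −12P = -214.800.
ε = (dQ/dP)(P/Q) = (-214.800)(17.9/2696.540).

-1.43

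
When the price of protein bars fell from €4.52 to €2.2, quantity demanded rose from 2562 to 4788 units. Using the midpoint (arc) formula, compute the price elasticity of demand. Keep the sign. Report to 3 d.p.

ΔQ = 4788 − 2562 = 2226; ΔP = 2.2 − 4.52 = -2.32.
Midpoints: P̄ = 3.36, Q̄ = 3675.0.
ε = (ΔQ/ΔP)(P̄/Q̄) = (2226/-2.32)(3.36/3675.0).

-0.877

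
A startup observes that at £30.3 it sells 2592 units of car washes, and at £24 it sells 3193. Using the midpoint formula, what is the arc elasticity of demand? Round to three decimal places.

-0.895

ΔQ = 3193 − 2592 = 601; ΔP = 24 − 30.3 = -6.3.
Midpoints: P̄ = 27.15, Q̄ = 2892.5.
ε = (ΔQ/ΔP)(P̄/Q̄) = (601/-6.3)(27.15/2892.5).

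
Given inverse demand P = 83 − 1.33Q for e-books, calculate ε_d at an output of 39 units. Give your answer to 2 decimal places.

-0.60

At Q = 39, P = 83 − 1.33(39) = 31.13.
dP/dQ = −1.33, so dQ/dP = 1/(−1.33) = -0.752.
ε = (dQ/dP)(P/Q) = (-0.752)(31.13/39).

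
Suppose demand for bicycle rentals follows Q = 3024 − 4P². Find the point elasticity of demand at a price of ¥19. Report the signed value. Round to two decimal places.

-1.83

At P = 19, Q = 1580.
dQ/dP = −8P = -152.
ε = (dQ/dP)(P/Q) = (-152)(19/1580).
|ε| > 1, so demand is elastic at this price.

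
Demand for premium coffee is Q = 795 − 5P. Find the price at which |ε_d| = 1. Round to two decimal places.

For linear demand Q = a − bP, ε = −bP/(a − bP). |ε| = 1 when bP = a − bP, i.e. P = a/(2b).
P = 795/(2·5) = 795/10 = 79.5000.

79.50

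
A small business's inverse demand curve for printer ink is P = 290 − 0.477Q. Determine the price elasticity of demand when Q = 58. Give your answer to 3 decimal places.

At Q = 58, P = 290 − 0.477(58) = 262.33.
dP/dQ = −0.477, so dQ/dP = 1/(−0.477) = -2.096.
ε = (dQ/dP)(P/Q) = (-2.096)(262.33/58).

-9.482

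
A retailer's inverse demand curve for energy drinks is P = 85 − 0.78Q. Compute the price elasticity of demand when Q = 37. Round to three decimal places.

-1.945

At Q = 37, P = 85 − 0.78(37) = 56.14.
dP/dQ = −0.78, so dQ/dP = 1/(−0.78) = -1.282.
ε = (dQ/dP)(P/Q) = (-1.282)(56.14/37).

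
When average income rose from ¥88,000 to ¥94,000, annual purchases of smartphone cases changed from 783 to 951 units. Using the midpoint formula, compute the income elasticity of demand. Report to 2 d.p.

2.94

ΔQ = 168, ΔI = 6000. Midpoints: Ī = 91,000, Q̄ = 867.0.
ε_I = (ΔQ/ΔI)(Ī/Q̄) = (168/6000)(91000/867.0).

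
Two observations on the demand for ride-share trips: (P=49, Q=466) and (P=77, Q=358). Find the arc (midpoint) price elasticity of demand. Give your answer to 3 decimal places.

-0.590

ΔQ = 358 − 466 = -108; ΔP = 77 − 49 = 28.
Midpoints: P̄ = 63.00, Q̄ = 412.0.
ε = (ΔQ/ΔP)(P̄/Q̄) = (-108/28)(63.00/412.0).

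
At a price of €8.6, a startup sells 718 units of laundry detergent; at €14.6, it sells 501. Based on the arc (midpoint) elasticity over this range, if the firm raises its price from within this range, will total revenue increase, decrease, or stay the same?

Arc ε = (-217/6)(11.60/609.5) ≈ -0.688.
|ε| = 0.69 < 1, so demand is inelastic. A price rise therefore raises total revenue.

increase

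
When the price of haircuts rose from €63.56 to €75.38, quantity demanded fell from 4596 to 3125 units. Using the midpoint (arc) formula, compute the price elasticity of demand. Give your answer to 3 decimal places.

ΔQ = 3125 − 4596 = -1471; ΔP = 75.38 − 63.56 = 11.82.
Midpoints: P̄ = 69.47, Q̄ = 3860.5.
ε = (ΔQ/ΔP)(P̄/Q̄) = (-1471/11.82)(69.47/3860.5).

-2.239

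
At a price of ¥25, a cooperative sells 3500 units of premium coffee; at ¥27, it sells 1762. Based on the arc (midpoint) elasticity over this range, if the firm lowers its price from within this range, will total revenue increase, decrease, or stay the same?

increase

Arc ε = (-1738/2)(26.00/2631.0) ≈ -8.588.
|ε| = 8.59 > 1, so demand is elastic. A price cut therefore raises total revenue.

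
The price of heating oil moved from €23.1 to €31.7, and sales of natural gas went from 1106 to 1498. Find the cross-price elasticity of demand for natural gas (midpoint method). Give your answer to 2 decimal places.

ΔQ_x = 1498 − 1106 = 392; ΔP_y = 31.7 − 23.1 = 8.6.
Midpoints: P̄_y = 27.40, Q̄_x = 1302.0.
ε_xy = (ΔQ_x/ΔP_y)(P̄_y/Q̄_x) = (392/8.6)(27.40/1302.0).
ε_xy > 0, so the goods are substitutes.

0.96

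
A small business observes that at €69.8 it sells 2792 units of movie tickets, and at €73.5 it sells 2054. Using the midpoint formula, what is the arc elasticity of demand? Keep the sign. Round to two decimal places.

-5.90

ΔQ = 2054 − 2792 = -738; ΔP = 73.5 − 69.8 = 3.7.
Midpoints: P̄ = 71.65, Q̄ = 2423.0.
ε = (ΔQ/ΔP)(P̄/Q̄) = (-738/3.7)(71.65/2423.0).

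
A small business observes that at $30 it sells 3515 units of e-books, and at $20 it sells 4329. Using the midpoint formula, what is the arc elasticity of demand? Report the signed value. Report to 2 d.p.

-0.52

ΔQ = 4329 − 3515 = 814; ΔP = 20 − 30 = -10.
Midpoints: P̄ = 25.00, Q̄ = 3922.0.
ε = (ΔQ/ΔP)(P̄/Q̄) = (814/-10)(25.00/3922.0).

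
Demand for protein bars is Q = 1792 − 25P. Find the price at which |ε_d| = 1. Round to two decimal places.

35.84

For linear demand Q = a − bP, ε = −bP/(a − bP). |ε| = 1 when bP = a − bP, i.e. P = a/(2b).
P = 1792/(2·25) = 1792/50 = 35.8400.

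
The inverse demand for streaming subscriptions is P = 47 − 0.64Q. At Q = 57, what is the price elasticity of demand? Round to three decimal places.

-0.288

At Q = 57, P = 47 − 0.64(57) = 10.52.
dP/dQ = −0.64, so dQ/dP = 1/(−0.64) = -1.562.
ε = (dQ/dP)(P/Q) = (-1.562)(10.52/57).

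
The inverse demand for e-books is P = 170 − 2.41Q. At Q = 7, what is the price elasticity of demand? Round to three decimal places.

At Q = 7, P = 170 − 2.41(7) = 153.13.
dP/dQ = −2.41, so dQ/dP = 1/(−2.41) = -0.415.
ε = (dQ/dP)(P/Q) = (-0.415)(153.13/7).

-9.077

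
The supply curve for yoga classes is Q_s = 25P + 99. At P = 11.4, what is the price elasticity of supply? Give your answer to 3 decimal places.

0.742

At P = 11.4, Q_s = 384.
dQ_s/dP = 25.
ε_s = (dQ_s/dP)(P/Q_s) = (25)(11.4/384).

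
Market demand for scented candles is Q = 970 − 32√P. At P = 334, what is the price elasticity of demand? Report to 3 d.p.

-0.759

At P = 334, Q = 385.179.
dQ/dP = −32/(2√P) = -0.875.
ε = (dQ/dP)(P/Q) = (-0.875)(334/385.179).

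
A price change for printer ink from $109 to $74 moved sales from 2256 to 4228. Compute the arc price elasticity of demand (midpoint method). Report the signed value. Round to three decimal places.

-1.590

ΔQ = 4228 − 2256 = 1972; ΔP = 74 − 109 = -35.
Midpoints: P̄ = 91.50, Q̄ = 3242.0.
ε = (ΔQ/ΔP)(P̄/Q̄) = (1972/-35)(91.50/3242.0).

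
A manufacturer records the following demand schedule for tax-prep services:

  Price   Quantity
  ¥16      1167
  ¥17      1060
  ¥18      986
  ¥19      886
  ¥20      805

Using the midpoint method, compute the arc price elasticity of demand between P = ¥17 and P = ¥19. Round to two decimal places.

At P = 17, Q = 1060; at P = 19, Q = 886.
ΔQ = -174, ΔP = 2. Midpoints: P̄ = 18.00, Q̄ = 973.0.
ε = (ΔQ/ΔP)(P̄/Q̄) = (-174/2)(18.00/973.0).

-1.61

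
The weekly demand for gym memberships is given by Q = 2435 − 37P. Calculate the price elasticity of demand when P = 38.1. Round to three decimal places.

At P = 38.1, Q = 1025.300.
dQ/dP = −37.
ε = (dQ/dP)(P/Q) = (-37)(38.1/1025.300).
|ε| > 1, so demand is elastic at this price.

-1.375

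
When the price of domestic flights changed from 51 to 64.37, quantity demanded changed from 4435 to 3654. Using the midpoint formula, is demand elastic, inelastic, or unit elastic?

inelastic

Arc ε ≈ -0.833.
|ε| = 0.83 < 1.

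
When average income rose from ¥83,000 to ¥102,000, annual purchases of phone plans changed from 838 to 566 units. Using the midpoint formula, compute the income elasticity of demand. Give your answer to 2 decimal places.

-1.89

ΔQ = -272, ΔI = 19000. Midpoints: Ī = 92,500, Q̄ = 702.0.
ε_I = (ΔQ/ΔI)(Ī/Q̄) = (-272/19000)(92500/702.0).
ε_I < 0, so the good is inferior.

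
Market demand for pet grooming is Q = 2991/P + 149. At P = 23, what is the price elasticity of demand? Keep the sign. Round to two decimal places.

-0.47

At P = 23, Q = 279.043.
dQ/dP = −2991/P² = -5.654.
ε = (dQ/dP)(P/Q) = (-5.654)(23/279.043).
|ε| < 1, so demand is inelastic at this price.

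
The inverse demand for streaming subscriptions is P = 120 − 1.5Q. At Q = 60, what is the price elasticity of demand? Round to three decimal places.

At Q = 60, P = 120 − 1.5(60) = 30.00.
dP/dQ = −1.5, so dQ/dP = 1/(−1.5) = -0.667.
ε = (dQ/dP)(P/Q) = (-0.667)(30.00/60).

-0.333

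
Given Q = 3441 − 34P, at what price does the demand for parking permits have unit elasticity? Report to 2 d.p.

For linear demand Q = a − bP, ε = −bP/(a − bP). |ε| = 1 when bP = a − bP, i.e. P = a/(2b).
P = 3441/(2·34) = 3441/68 = 50.6029.

50.60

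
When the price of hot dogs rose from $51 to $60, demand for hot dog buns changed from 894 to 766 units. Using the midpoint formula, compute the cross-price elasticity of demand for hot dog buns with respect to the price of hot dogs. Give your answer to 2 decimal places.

-0.95

ΔQ_x = 766 − 894 = -128; ΔP_y = 60 − 51 = 9.
Midpoints: P̄_y = 55.50, Q̄_x = 830.0.
ε_xy = (ΔQ_x/ΔP_y)(P̄_y/Q̄_x) = (-128/9)(55.50/830.0).
ε_xy < 0, so the goods are complements.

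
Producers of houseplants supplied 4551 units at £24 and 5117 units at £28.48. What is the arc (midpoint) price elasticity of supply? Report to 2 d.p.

ΔQ = 5117 − 4551 = 566; ΔP = 28.48 − 24 = 4.48.
Midpoints: P̄ = 26.24, Q̄ = 4834.0.
ε_s = (ΔQ/ΔP)(P̄/Q̄) = (566/4.48)(26.24/4834.0).

0.69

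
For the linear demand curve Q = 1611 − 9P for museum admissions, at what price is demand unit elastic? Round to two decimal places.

89.50

For linear demand Q = a − bP, ε = −bP/(a − bP). |ε| = 1 when bP = a − bP, i.e. P = a/(2b).
P = 1611/(2·9) = 1611/18 = 89.5000.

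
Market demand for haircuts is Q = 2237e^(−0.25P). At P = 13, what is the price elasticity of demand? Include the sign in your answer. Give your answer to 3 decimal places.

At P = 13, Q = 86.738.
dQ/dP = −0.25·2237e^(−0.25P) = −0.25Q = -21.684.
ε = (dQ/dP)(P/Q) = (-21.684)(13/86.738).

-3.250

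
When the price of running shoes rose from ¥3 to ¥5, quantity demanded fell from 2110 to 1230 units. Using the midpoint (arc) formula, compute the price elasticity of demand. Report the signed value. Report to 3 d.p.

ΔQ = 1230 − 2110 = -880; ΔP = 5 − 3 = 2.
Midpoints: P̄ = 4.00, Q̄ = 1670.0.
ε = (ΔQ/ΔP)(P̄/Q̄) = (-880/2)(4.00/1670.0).

-1.054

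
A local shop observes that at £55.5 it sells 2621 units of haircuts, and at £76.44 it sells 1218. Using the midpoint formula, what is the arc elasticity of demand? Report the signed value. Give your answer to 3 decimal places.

-2.303

ΔQ = 1218 − 2621 = -1403; ΔP = 76.44 − 55.5 = 20.94.
Midpoints: P̄ = 65.97, Q̄ = 1919.5.
ε = (ΔQ/ΔP)(P̄/Q̄) = (-1403/20.94)(65.97/1919.5).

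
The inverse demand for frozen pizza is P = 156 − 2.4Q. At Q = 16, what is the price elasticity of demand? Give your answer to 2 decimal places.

At Q = 16, P = 156 − 2.4(16) = 117.60.
dP/dQ = −2.4, so dQ/dP = 1/(−2.4) = -0.417.
ε = (dQ/dP)(P/Q) = (-0.417)(117.60/16).

-3.06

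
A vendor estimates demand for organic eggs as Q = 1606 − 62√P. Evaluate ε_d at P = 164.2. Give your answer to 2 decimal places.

-0.49

At P = 164.2, Q = 811.529.
dQ/dP = −62/(2√P) = -2.419.
ε = (dQ/dP)(P/Q) = (-2.419)(164.2/811.529).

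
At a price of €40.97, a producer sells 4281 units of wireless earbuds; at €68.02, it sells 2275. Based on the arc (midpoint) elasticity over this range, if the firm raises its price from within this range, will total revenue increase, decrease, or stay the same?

Arc ε = (-2006/27.05)(54.49/3278.0) ≈ -1.233.
|ε| = 1.23 > 1, so demand is elastic. A price rise therefore reduces total revenue.

decrease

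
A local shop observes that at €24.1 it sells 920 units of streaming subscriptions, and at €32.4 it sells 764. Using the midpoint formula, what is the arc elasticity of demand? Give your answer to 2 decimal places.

-0.63

ΔQ = 764 − 920 = -156; ΔP = 32.4 − 24.1 = 8.3.
Midpoints: P̄ = 28.25, Q̄ = 842.0.
ε = (ΔQ/ΔP)(P̄/Q̄) = (-156/8.3)(28.25/842.0).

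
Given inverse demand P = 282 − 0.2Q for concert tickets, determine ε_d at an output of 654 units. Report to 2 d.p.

-1.16

At Q = 654, P = 282 − 0.2(654) = 151.20.
dP/dQ = −0.2, so dQ/dP = 1/(−0.2) = -5.000.
ε = (dQ/dP)(P/Q) = (-5.000)(151.20/654).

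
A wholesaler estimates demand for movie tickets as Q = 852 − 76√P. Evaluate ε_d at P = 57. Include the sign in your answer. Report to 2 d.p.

-1.03

At P = 57, Q = 278.213.
dQ/dP = −76/(2√P) = -5.033.
ε = (dQ/dP)(P/Q) = (-5.033)(57/278.213).
|ε| > 1, so demand is elastic at this price.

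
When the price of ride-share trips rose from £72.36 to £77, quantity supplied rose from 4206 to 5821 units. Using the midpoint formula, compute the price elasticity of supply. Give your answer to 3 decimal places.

ΔQ = 5821 − 4206 = 1615; ΔP = 77 − 72.36 = 4.64.
Midpoints: P̄ = 74.68, Q̄ = 5013.5.
ε_s = (ΔQ/ΔP)(P̄/Q̄) = (1615/4.64)(74.68/5013.5).

5.185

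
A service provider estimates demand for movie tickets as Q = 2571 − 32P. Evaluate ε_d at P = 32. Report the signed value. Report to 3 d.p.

-0.662

At P = 32, Q = 1547.
dQ/dP = −32.
ε = (dQ/dP)(P/Q) = (-32)(32/1547).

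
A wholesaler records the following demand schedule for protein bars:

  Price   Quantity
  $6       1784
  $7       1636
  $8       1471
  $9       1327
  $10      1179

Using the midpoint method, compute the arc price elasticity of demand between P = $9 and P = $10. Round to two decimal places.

At P = 9, Q = 1327; at P = 10, Q = 1179.
ΔQ = -148, ΔP = 1. Midpoints: P̄ = 9.50, Q̄ = 1253.0.
ε = (ΔQ/ΔP)(P̄/Q̄) = (-148/1)(9.50/1253.0).

-1.12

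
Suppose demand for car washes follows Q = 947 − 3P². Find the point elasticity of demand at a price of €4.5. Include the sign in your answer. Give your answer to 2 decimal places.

At P = 4.5, Q = 886.250.
dQ/dP = −6P = -27.
ε = (dQ/dP)(P/Q) = (-27)(4.5/886.250).

-0.14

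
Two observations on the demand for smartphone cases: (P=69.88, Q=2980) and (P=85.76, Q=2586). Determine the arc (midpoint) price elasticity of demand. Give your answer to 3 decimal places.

-0.694

ΔQ = 2586 − 2980 = -394; ΔP = 85.76 − 69.88 = 15.88.
Midpoints: P̄ = 77.82, Q̄ = 2783.0.
ε = (ΔQ/ΔP)(P̄/Q̄) = (-394/15.88)(77.82/2783.0).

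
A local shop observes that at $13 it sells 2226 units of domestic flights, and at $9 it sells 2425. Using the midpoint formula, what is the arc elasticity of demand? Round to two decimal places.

ΔQ = 2425 − 2226 = 199; ΔP = 9 − 13 = -4.
Midpoints: P̄ = 11.00, Q̄ = 2325.5.
ε = (ΔQ/ΔP)(P̄/Q̄) = (199/-4)(11.00/2325.5).

-0.24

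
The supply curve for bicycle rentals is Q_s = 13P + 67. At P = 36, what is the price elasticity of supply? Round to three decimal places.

At P = 36, Q_s = 535.
dQ_s/dP = 13.
ε_s = (dQ_s/dP)(P/Q_s) = (13)(36/535).

0.875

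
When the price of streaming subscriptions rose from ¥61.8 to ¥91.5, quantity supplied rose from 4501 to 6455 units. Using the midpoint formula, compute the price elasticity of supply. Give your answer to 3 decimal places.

ΔQ = 6455 − 4501 = 1954; ΔP = 91.5 − 61.8 = 29.7.
Midpoints: P̄ = 76.65, Q̄ = 5478.0.
ε_s = (ΔQ/ΔP)(P̄/Q̄) = (1954/29.7)(76.65/5478.0).

0.921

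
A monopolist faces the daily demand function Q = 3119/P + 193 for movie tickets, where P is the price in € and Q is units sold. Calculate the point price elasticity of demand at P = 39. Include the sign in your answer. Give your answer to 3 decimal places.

At P = 39, Q = 272.974.
dQ/dP = −3119/P² = -2.051.
ε = (dQ/dP)(P/Q) = (-2.051)(39/272.974).
|ε| < 1, so demand is inelastic at this price.

-0.293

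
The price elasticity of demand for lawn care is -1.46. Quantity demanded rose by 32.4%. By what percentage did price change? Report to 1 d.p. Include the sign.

-22.2%

%ΔP ≈ %ΔQ / ε = (32.4%)/(-1.46) = -22.19%.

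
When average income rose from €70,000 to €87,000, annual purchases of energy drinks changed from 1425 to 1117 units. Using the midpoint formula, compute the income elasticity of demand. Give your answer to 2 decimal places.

-1.12

ΔQ = -308, ΔI = 17000. Midpoints: Ī = 78,500, Q̄ = 1271.0.
ε_I = (ΔQ/ΔI)(Ī/Q̄) = (-308/17000)(78500/1271.0).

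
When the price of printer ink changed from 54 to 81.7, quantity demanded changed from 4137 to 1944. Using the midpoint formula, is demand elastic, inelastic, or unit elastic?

elastic

Arc ε ≈ -1.767.
|ε| = 1.77 > 1.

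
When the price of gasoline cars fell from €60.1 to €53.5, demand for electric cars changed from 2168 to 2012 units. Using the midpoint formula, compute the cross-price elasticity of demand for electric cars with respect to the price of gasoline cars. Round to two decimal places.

ΔQ_x = 2012 − 2168 = -156; ΔP_y = 53.5 − 60.1 = -6.6.
Midpoints: P̄_y = 56.80, Q̄_x = 2090.0.
ε_xy = (ΔQ_x/ΔP_y)(P̄_y/Q̄_x) = (-156/-6.6)(56.80/2090.0).

0.64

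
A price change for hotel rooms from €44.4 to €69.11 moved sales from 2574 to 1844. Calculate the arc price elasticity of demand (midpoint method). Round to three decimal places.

-0.759

ΔQ = 1844 − 2574 = -730; ΔP = 69.11 − 44.4 = 24.71.
Midpoints: P̄ = 56.75, Q̄ = 2209.0.
ε = (ΔQ/ΔP)(P̄/Q̄) = (-730/24.71)(56.75/2209.0).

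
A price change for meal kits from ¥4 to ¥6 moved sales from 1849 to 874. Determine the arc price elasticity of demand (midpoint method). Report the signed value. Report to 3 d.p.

-1.790

ΔQ = 874 − 1849 = -975; ΔP = 6 − 4 = 2.
Midpoints: P̄ = 5.00, Q̄ = 1361.5.
ε = (ΔQ/ΔP)(P̄/Q̄) = (-975/2)(5.00/1361.5).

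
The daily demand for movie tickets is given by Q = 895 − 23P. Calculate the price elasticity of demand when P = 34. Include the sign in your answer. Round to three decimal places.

-6.920

At P = 34, Q = 113.
dQ/dP = −23.
ε = (dQ/dP)(P/Q) = (-23)(34/113).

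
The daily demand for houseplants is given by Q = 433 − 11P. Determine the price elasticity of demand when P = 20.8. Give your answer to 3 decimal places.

At P = 20.8, Q = 204.200.
dQ/dP = −11.
ε = (dQ/dP)(P/Q) = (-11)(20.8/204.200).
|ε| > 1, so demand is elastic at this price.

-1.120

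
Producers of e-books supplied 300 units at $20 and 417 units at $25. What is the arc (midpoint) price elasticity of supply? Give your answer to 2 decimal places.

ΔQ = 417 − 300 = 117; ΔP = 25 − 20 = 5.
Midpoints: P̄ = 22.50, Q̄ = 358.5.
ε_s = (ΔQ/ΔP)(P̄/Q̄) = (117/5)(22.50/358.5).

1.47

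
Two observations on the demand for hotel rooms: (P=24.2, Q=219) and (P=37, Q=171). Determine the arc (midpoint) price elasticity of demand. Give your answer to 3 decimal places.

-0.588

ΔQ = 171 − 219 = -48; ΔP = 37 − 24.2 = 12.8.
Midpoints: P̄ = 30.60, Q̄ = 195.0.
ε = (ΔQ/ΔP)(P̄/Q̄) = (-48/12.8)(30.60/195.0).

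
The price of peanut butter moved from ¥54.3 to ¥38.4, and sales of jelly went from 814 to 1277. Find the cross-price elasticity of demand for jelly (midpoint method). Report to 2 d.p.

-1.29

ΔQ_x = 1277 − 814 = 463; ΔP_y = 38.4 − 54.3 = -15.9.
Midpoints: P̄_y = 46.35, Q̄_x = 1045.5.
ε_xy = (ΔQ_x/ΔP_y)(P̄_y/Q̄_x) = (463/-15.9)(46.35/1045.5).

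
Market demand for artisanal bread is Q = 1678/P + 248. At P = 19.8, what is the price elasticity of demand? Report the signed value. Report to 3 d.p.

-0.255

At P = 19.8, Q = 332.747.
dQ/dP = −1678/P² = -4.280.
ε = (dQ/dP)(P/Q) = (-4.280)(19.8/332.747).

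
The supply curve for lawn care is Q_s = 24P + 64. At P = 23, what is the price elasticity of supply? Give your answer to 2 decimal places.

At P = 23, Q_s = 616.
dQ_s/dP = 24.
ε_s = (dQ_s/dP)(P/Q_s) = (24)(23/616).

0.90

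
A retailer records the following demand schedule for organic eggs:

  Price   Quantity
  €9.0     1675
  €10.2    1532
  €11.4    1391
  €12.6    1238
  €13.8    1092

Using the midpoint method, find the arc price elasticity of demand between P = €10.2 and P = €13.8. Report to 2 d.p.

-1.12

At P = 10.2, Q = 1532; at P = 13.8, Q = 1092.
ΔQ = -440, ΔP = 3.6. Midpoints: P̄ = 12.00, Q̄ = 1312.0.
ε = (ΔQ/ΔP)(P̄/Q̄) = (-440/3.6)(12.00/1312.0).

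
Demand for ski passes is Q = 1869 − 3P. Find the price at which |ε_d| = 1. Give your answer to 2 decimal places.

311.50

For linear demand Q = a − bP, ε = −bP/(a − bP). |ε| = 1 when bP = a − bP, i.e. P = a/(2b).
P = 1869/(2·3) = 1869/6 = 311.5000.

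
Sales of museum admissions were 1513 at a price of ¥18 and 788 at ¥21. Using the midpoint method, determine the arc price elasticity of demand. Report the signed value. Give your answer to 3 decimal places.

ΔQ = 788 − 1513 = -725; ΔP = 21 − 18 = 3.
Midpoints: P̄ = 19.50, Q̄ = 1150.5.
ε = (ΔQ/ΔP)(P̄/Q̄) = (-725/3)(19.50/1150.5).

-4.096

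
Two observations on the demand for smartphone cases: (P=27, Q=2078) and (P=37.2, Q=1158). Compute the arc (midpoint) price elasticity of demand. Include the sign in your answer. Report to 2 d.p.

ΔQ = 1158 − 2078 = -920; ΔP = 37.2 − 27 = 10.2.
Midpoints: P̄ = 32.10, Q̄ = 1618.0.
ε = (ΔQ/ΔP)(P̄/Q̄) = (-920/10.2)(32.10/1618.0).

-1.79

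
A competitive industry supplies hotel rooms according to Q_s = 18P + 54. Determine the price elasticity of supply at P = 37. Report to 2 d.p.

0.93

At P = 37, Q_s = 720.
dQ_s/dP = 18.
ε_s = (dQ_s/dP)(P/Q_s) = (18)(37/720).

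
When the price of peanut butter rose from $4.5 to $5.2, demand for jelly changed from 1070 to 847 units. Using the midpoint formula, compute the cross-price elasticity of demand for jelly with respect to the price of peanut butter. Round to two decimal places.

-1.61

ΔQ_x = 847 − 1070 = -223; ΔP_y = 5.2 − 4.5 = 0.7.
Midpoints: P̄_y = 4.85, Q̄_x = 958.5.
ε_xy = (ΔQ_x/ΔP_y)(P̄_y/Q̄_x) = (-223/0.7)(4.85/958.5).
ε_xy < 0, so the goods are complements.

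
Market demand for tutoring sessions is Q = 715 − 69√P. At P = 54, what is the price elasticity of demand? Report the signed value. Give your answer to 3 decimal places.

-1.219

At P = 54, Q = 207.956.
dQ/dP = −69/(2√P) = -4.695.
ε = (dQ/dP)(P/Q) = (-4.695)(54/207.956).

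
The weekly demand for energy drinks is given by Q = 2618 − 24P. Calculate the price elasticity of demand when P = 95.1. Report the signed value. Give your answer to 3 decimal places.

-6.801

At P = 95.1, Q = 335.600.
dQ/dP = −24.
ε = (dQ/dP)(P/Q) = (-24)(95.1/335.600).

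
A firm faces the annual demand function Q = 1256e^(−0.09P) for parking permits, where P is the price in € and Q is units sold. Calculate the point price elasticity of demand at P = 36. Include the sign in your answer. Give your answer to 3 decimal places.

At P = 36, Q = 49.190.
dQ/dP = −0.09·1256e^(−0.09P) = −0.09Q = -4.427.
ε = (dQ/dP)(P/Q) = (-4.427)(36/49.190).

-3.240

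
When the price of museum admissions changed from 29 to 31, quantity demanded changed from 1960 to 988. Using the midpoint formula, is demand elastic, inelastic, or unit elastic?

elastic

Arc ε ≈ -9.891.
|ε| = 9.89 > 1.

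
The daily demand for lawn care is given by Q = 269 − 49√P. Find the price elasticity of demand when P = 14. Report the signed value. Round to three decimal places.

At P = 14, Q = 85.659.
dQ/dP = −49/(2√P) = -6.548.
ε = (dQ/dP)(P/Q) = (-6.548)(14/85.659).
|ε| > 1, so demand is elastic at this price.

-1.070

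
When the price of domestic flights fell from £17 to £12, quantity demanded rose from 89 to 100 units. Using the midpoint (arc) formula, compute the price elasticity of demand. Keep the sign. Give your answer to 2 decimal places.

-0.34

ΔQ = 100 − 89 = 11; ΔP = 12 − 17 = -5.
Midpoints: P̄ = 14.50, Q̄ = 94.5.
ε = (ΔQ/ΔP)(P̄/Q̄) = (11/-5)(14.50/94.5).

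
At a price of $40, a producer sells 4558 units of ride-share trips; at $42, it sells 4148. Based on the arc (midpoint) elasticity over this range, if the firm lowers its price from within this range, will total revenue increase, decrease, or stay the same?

Arc ε = (-410/2)(41.00/4353.0) ≈ -1.931.
|ε| = 1.93 > 1, so demand is elastic. A price cut therefore raises total revenue.

increase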